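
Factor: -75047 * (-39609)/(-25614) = -1 * 2^(-1) * 3^3 * 7^1 * 71^1 * 151^1 * 163^1 * 1423^(-1) = -330281847/2846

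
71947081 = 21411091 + 50535990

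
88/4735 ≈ 0.0186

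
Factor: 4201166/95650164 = 2^(-1) * 3^(-2) * 19^1 * 110557^1 * 2656949^(-1) = 2100583/47825082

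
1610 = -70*(-23)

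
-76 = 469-545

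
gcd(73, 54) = 1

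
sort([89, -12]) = [-12, 89]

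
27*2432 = 65664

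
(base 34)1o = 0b111010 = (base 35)1n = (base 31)1r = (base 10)58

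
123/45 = 2+11/15 ≈ 2.73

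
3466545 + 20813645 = 24280190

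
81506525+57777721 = 139284246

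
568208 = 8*71026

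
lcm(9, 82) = 738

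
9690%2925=915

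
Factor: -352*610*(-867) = 2^6*3^1*5^1*11^1*17^2*61^1 = 186162240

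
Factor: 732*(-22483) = -1*2^2*3^1*61^1*22483^1 = -16457556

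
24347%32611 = 24347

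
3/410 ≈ 0.00732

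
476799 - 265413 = 211386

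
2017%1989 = 28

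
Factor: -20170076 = -1 * 2^2 * 317^1 * 15907^1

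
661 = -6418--7079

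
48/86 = 24/43 ≈ 0.558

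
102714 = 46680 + 56034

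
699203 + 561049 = 1260252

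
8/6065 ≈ 0.00132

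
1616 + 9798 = 11414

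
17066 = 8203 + 8863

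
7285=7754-469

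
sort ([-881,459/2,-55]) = [-881,-55,459/2]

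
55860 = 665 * 84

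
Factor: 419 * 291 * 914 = 2^1 * 3^1 * 97^1 * 419^1 * 457^1 = 111443106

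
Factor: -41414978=-1*2^1*11^1*67^1*28097^1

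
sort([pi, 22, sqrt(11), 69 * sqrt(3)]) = [pi, sqrt(11), 22, 69 * sqrt(3)]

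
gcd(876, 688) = 4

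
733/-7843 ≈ -0.0935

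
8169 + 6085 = 14254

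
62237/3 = 20745 + 2/3 ≈ 20745.67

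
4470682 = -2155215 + 6625897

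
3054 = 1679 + 1375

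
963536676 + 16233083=979769759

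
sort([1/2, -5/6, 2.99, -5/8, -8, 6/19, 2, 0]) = [-8, -5/6, -5/8, 0, 6/19, 1/2, 2, 2.99]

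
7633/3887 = 1 + 3746/3887 ≈ 1.96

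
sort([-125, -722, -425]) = [-722, -425, -125]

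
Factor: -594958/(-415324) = 2^(-1)*163^(-1)*467^1 = 467/326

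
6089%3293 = 2796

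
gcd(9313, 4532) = 1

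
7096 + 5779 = 12875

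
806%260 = 26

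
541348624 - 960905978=-419557354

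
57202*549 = 31403898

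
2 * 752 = 1504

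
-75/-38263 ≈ 0.00196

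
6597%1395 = 1017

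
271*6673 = 1808383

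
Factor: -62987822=-1*2^1*17^1*233^1*7951^1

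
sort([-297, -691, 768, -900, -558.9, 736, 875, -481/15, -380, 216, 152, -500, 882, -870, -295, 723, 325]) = [-900, -870, -691, -558.9, -500, -380, -297, -295, -481/15, 152, 216, 325, 723, 736, 768, 875, 882]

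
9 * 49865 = 448785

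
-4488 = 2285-6773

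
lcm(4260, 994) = 29820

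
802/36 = 401/18≈22.28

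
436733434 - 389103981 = 47629453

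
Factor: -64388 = -1*2^2*16097^1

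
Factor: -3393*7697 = -1*3^2*13^1*29^1*43^1*179^1 = -26115921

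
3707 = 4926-1219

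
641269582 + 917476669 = 1558746251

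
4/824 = 1/206 ≈ 0.00485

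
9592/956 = 2398/239 ≈ 10.03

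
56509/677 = 83 + 318/677 ≈ 83.47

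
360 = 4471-4111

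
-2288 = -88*26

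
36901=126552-89651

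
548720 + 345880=894600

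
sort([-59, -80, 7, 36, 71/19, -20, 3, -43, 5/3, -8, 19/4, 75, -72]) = [-80, -72, -59, -43, -20, -8, 5/3, 3, 71/19, 19/4, 7, 36, 75]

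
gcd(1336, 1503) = 167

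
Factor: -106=-1*2^1*53^1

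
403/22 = 18 + 7/22 ≈ 18.32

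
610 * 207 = 126270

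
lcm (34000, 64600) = 646000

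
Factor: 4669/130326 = 2^(-1) * 3^(-1) * 23^1 * 107^(-1) = 23/642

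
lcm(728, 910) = 3640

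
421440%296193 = 125247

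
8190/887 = 9 + 207/887 ≈ 9.23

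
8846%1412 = 374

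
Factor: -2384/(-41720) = 2^1*5^(-1)*7^(-1) = 2/35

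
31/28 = 1 + 3/28 ≈ 1.11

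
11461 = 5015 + 6446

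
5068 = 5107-39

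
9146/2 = 4573 = 4573.00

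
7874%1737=926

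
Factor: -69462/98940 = -1*2^(-1)*3^1*5^(-1)*97^(-1)*227^1 = -681/970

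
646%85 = 51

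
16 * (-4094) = -65504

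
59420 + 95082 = 154502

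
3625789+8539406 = 12165195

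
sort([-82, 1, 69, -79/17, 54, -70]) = [-82, -70, -79/17, 1, 54, 69]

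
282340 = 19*14860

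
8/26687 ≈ 0.000300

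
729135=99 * 7365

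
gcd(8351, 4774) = 7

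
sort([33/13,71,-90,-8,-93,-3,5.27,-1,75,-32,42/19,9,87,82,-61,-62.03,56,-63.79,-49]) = [-93,-90,-63.79,-62.03,-61,-49,-32,-8,-3,-1,42/19,33/13,5.27,9,56,71,75,82,87]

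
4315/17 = 253 + 14/17 ≈ 253.82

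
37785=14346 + 23439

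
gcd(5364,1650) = 6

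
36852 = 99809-62957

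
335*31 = 10385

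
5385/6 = 897 + 1/2 = 897.50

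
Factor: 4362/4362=1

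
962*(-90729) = -87281298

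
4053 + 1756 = 5809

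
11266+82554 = 93820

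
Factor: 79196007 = 3^1*11^1*181^1*13259^1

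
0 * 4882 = 0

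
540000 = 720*750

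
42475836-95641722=-53165886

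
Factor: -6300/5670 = -1 * 2^1 * 3^(-2) * 5^1 = -10/9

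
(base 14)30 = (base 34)18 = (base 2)101010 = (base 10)42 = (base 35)17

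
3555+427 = 3982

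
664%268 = 128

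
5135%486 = 275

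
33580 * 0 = 0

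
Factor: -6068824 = -1*2^3*743^1*1021^1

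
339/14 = 24+3/14 ≈ 24.21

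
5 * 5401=27005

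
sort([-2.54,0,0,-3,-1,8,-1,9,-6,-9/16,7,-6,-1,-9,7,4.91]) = [-9,-6,-6,-3,-2.54,-1,-1,-1,-9/16,0,0,4.91,7,7,8,9]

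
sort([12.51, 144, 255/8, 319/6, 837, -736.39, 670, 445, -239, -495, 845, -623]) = [-736.39, -623, -495, -239, 12.51, 255/8, 319/6, 144, 445, 670, 837, 845]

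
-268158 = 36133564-36401722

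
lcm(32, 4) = 32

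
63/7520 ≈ 0.00838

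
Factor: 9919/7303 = 7^1*13^1*67^(-1) = 91/67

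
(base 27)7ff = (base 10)5523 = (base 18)h0f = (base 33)52c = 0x1593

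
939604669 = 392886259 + 546718410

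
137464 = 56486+80978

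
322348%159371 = 3606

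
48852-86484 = -37632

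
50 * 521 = 26050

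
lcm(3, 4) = 12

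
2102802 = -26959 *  (-78)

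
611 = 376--235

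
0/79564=0=0.00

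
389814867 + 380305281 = 770120148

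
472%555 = 472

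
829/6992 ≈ 0.119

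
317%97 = 26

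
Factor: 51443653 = 37^1*1390369^1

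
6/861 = 2/287≈0.00697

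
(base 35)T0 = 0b1111110111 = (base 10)1015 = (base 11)843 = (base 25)1FF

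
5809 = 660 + 5149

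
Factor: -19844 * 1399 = -1 * 2^2 * 11^2 * 41^1 * 1399^1 = -27761756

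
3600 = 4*900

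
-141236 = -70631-70605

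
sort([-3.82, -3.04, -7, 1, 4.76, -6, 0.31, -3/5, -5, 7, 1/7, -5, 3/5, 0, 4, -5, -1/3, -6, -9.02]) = [-9.02, -7, -6, -6, -5, -5, -5, -3.82, -3.04, -3/5, -1/3, 0, 1/7, 0.31, 3/5, 1, 4, 4.76, 7]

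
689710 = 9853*70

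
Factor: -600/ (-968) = 3^1*5^2*11^ (-2) = 75/121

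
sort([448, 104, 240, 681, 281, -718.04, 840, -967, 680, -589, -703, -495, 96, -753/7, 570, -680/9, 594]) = [-967, -718.04, -703, -589, -495, -753/7, -680/9, 96, 104, 240, 281, 448, 570, 594, 680, 681, 840]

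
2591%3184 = 2591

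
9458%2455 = 2093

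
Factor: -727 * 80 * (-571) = 2^4 * 5^1 * 571^1 * 727^1 = 33209360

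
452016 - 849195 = -397179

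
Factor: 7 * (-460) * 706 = -1 * 2^3 * 5^1 * 7^1 * 23^1 * 353^1 = -2273320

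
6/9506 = 3/4753 ≈ 0.000631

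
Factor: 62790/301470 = 7^1 * 23^1 * 773^(-1) = 161/773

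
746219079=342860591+403358488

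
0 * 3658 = 0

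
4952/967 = 5 + 117/967 ≈ 5.12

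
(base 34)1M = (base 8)70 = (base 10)56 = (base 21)2E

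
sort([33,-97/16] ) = [-97/16,33] 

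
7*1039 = 7273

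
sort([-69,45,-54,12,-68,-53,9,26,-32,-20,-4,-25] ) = [-69,-68,-54,-53,-32,-25,-20,-4,9,12,26,45] 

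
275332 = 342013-66681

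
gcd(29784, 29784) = 29784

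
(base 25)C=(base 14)C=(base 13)C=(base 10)12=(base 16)C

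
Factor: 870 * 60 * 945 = 2^3 * 3^5 * 5^3 * 7^1 * 29^1 = 49329000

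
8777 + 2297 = 11074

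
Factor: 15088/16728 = 2^1*3^(-1)*17^(-1)*23^1 = 46/51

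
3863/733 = 5+198/733 ≈ 5.27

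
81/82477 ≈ 0.000982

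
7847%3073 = 1701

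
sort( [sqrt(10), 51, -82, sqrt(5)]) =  [-82, sqrt(5), sqrt(10), 51]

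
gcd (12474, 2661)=3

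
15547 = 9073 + 6474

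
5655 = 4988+667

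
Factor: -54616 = -1 * 2^3 * 6827^1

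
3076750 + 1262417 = 4339167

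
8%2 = 0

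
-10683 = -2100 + -8583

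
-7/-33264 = 1/4752≈0.000210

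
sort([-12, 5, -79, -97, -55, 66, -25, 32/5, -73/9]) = [-97, -79, -55, -25, -12, -73/9, 5, 32/5, 66]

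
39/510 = 13/170 ≈ 0.0765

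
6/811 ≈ 0.00740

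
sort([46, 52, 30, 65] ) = [30, 46, 52, 65] 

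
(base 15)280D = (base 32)8BJ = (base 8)20563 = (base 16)2173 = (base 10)8563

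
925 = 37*25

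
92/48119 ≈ 0.00191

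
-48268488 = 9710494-57978982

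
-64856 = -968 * 67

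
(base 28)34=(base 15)5d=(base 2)1011000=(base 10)88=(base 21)44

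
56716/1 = 56716 = 56716.00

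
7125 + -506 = 6619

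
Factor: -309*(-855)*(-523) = -1*3^3*5^1*19^1*103^1*523^1 = -138173985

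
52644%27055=25589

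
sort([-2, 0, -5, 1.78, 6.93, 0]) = [-5, -2, 0, 0, 1.78, 6.93]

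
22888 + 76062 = 98950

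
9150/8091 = 3050/2697 ≈ 1.13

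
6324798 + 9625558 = 15950356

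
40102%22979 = 17123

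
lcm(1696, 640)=33920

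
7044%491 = 170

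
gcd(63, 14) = 7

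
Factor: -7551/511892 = -1 * 2^(-2) * 3^2 * 839^1 * 127973^(-1)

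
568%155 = 103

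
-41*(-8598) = 352518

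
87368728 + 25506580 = 112875308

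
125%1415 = 125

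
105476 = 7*15068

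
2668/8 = 333 + 1/2 = 333.50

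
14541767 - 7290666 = 7251101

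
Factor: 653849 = 7^1 * 93407^1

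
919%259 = 142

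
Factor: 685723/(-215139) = -1*3^(-1)*71713^(-1)*685723^1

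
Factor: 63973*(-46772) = -1*2^2*7^1*11^1*13^1*19^1*37^1*1063^1 = -2992145156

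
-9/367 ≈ -0.0245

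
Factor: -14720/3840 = -1*2^(-1)*3^(-1)*23^1 = -23/6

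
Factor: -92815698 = -1*2^1*3^1*317^1*48799^1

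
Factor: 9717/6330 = 2^(-1)*5^(-1)*41^1*79^1*211^(-1) = 3239/2110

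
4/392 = 1/98 ≈ 0.0102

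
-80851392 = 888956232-969807624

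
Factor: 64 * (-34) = -1 * 2^7 * 17^1 = -2176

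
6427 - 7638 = -1211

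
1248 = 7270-6022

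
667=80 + 587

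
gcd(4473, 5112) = 639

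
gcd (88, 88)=88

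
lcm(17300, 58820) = 294100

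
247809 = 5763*43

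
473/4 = 118+1/4 = 118.25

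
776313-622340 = 153973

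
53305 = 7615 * 7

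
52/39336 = 13/9834≈0.00132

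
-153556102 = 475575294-629131396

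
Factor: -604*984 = -1*2^5*3^1*41^1*151^1 = -594336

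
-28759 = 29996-58755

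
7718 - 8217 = -499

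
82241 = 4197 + 78044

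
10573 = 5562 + 5011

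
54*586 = 31644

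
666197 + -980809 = -314612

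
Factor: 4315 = 5^1 * 863^1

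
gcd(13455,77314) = 1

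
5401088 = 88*61376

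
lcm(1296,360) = 6480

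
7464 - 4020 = 3444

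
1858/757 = 2 + 344/757 ≈ 2.45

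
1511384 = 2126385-615001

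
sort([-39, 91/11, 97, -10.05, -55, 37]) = [-55, -39, -10.05, 91/11, 37, 97]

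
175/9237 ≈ 0.0189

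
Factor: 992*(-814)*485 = -1*2^6*5^1*11^1*31^1*37^1*97^1 = -391631680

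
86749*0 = 0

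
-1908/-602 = 3 + 51/301 ≈ 3.17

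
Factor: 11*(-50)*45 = -1*2^1*3^2*5^3*11^1 = -24750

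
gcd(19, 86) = 1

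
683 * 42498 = 29026134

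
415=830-415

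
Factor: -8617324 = -1*2^2*2154331^1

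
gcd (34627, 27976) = 1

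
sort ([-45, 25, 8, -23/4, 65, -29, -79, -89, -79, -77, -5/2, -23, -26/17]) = [-89, -79, -79, -77, -45, -29, -23, -23/4, -5/2, -26/17, 8, 25, 65]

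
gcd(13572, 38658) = 6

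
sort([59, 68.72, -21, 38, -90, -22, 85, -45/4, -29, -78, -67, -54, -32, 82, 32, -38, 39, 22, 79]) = [-90, -78, -67, -54, -38, -32, -29, -22, -21, -45/4, 22, 32, 38, 39, 59, 68.72, 79, 82, 85]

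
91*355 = 32305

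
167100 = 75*2228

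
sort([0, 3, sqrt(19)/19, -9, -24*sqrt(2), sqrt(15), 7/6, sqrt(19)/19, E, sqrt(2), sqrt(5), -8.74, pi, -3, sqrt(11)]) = [-24*sqrt(2), -9, -8.74, -3, 0, sqrt(19)/19, sqrt(19)/19, 7/6, sqrt(2), sqrt(5), E, 3, pi, sqrt(11), sqrt(15)]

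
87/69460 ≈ 0.00125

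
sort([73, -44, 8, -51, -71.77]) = [-71.77, -51, -44, 8, 73]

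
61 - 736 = -675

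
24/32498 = 12/16249 ≈ 0.000739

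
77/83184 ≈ 0.000926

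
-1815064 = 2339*(-776)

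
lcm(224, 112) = 224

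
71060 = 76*935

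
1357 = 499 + 858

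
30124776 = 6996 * 4306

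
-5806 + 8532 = 2726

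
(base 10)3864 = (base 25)64e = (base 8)7430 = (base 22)7le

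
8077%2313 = 1138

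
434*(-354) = -153636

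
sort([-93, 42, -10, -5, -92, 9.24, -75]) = [-93, -92, -75, -10, -5, 9.24, 42]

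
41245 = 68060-26815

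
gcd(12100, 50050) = 550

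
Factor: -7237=-1 * 7237^1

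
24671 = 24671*1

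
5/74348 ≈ 0.0000673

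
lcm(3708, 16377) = 196524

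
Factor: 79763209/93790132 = 2^(-2) * 709^1 * 839^(-1) * 27947^(-1) * 112501^1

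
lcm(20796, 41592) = 41592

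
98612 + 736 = 99348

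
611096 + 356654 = 967750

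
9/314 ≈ 0.0287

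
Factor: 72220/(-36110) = -1*2^1 = -2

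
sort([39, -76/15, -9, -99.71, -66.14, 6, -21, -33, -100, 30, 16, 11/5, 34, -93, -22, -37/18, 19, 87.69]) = [-100, -99.71, -93, -66.14, -33, -22, -21, -9, -76/15, -37/18, 11/5, 6, 16, 19, 30, 34, 39, 87.69]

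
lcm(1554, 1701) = 125874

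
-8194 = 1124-9318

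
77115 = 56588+20527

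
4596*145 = 666420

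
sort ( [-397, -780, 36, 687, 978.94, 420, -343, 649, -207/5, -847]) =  [-847, -780, -397, -343, -207/5, 36, 420, 649, 687, 978.94]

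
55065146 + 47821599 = 102886745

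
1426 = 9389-7963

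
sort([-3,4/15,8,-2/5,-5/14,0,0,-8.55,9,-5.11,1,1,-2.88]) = [-8.55,-5.11,-3,-2.88,-2/5,-5/14,0,0,4/15,1,1,8,9]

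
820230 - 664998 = 155232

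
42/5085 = 14/1695 ≈ 0.00826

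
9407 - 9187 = 220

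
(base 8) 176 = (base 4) 1332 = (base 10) 126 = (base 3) 11200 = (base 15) 86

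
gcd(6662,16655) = 3331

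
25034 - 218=24816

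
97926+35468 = 133394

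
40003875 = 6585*6075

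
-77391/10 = -7739 - 1/10 = -7739.10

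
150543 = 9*16727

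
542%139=125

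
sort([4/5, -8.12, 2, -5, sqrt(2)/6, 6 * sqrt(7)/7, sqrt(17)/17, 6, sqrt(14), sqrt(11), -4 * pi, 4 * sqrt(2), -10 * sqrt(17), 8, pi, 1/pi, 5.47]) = [-10 * sqrt(17), -4 * pi, -8.12, -5, sqrt(2)/6, sqrt(17)/17, 1/pi, 4/5, 2, 6 * sqrt(7)/7, pi, sqrt(11), sqrt(14), 5.47, 4 * sqrt(2), 6, 8]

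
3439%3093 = 346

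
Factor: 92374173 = 3^2*67^1*153191^1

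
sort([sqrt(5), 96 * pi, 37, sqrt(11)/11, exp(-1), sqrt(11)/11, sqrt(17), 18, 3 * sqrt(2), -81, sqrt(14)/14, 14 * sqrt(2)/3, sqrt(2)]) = [-81, sqrt(14)/14, sqrt(11)/11, sqrt(11)/11, exp(-1), sqrt(2), sqrt(5), sqrt(17), 3 * sqrt(2), 14 * sqrt(2)/3, 18, 37, 96 * pi]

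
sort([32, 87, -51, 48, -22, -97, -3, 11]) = [-97, -51, -22, -3, 11, 32, 48, 87]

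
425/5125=17/205 ≈ 0.0829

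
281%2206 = 281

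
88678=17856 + 70822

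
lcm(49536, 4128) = 49536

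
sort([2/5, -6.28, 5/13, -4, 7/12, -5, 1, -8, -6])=[-8, -6.28, -6, -5, -4, 5/13, 2/5, 7/12, 1]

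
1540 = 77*20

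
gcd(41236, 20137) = 13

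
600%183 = 51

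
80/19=4 + 4/19 ≈ 4.21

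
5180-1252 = 3928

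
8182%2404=970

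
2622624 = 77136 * 34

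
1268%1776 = 1268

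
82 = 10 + 72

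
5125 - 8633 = -3508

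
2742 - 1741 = 1001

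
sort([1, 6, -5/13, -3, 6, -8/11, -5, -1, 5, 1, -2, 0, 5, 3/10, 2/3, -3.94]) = [-5, -3.94, -3, -2, -1, -8/11, -5/13, 0, 3/10, 2/3, 1, 1, 5, 5, 6, 6]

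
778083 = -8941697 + 9719780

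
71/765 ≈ 0.0928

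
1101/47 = 23+20/47 ≈ 23.43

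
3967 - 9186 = -5219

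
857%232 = 161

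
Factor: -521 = -1 * 521^1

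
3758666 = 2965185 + 793481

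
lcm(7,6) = 42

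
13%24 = 13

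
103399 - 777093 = -673694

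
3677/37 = 99 + 14/37 ≈ 99.38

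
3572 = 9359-5787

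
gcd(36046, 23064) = 2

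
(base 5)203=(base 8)65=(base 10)53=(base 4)311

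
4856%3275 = 1581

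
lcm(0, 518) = 0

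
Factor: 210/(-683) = -1*2^1*3^1*5^1*7^1*683^(-1) 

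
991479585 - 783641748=207837837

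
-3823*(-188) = 718724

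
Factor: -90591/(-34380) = 2^(-2)*3^(-1)*5^(-1)*191^(-1)*30197^1 = 30197/11460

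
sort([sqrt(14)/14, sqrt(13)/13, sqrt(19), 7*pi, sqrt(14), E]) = [sqrt(14)/14, sqrt(13)/13, E, sqrt(14), sqrt(19), 7*pi]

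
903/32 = 28 + 7/32 ≈ 28.22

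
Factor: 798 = 2^1*3^1*7^1*19^1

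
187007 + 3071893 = 3258900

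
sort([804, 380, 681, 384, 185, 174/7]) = [174/7, 185, 380, 384, 681, 804]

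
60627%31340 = 29287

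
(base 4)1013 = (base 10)71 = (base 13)56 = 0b1000111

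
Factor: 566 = 2^1 * 283^1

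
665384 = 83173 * 8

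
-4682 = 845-5527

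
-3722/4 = -1861/2 = -930.50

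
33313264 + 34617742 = 67931006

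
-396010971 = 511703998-907714969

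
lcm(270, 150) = 1350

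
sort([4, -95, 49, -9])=[-95, -9, 4, 49]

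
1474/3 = 491 + 1/3 ≈ 491.33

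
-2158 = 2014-4172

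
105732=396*267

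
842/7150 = 421/3575 ≈ 0.118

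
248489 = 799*311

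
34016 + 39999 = 74015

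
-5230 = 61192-66422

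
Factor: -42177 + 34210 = -1 * 31^1 * 257^1 = -7967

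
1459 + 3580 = 5039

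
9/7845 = 3/2615 ≈ 0.00115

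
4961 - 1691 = 3270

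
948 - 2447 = -1499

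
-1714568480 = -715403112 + -999165368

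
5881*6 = 35286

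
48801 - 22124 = 26677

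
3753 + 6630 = 10383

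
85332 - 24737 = 60595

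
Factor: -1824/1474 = -1 * 2^4 * 3^1 * 11^(-1) * 19^1 * 67^(-1) = -912/737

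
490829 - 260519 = 230310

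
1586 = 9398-7812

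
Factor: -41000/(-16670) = 2^2*5^2*41^1*1667^(-1) = 4100/1667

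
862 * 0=0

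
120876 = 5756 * 21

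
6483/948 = 6 + 265/316 ≈ 6.84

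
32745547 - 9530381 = 23215166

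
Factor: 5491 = 17^2*19^1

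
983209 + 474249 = 1457458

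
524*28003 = 14673572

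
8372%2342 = 1346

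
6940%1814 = 1498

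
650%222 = 206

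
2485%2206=279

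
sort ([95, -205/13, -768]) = [-768, -205/13, 95]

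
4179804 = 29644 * 141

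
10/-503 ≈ -0.0199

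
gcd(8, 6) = 2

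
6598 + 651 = 7249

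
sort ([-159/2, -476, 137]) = [-476, -159/2, 137]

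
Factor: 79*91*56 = 2^3*7^2*13^1*79^1 = 402584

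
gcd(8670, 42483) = 867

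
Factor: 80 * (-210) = -1 * 2^5 * 3^1 * 5^2 * 7^1 = -16800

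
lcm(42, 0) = 0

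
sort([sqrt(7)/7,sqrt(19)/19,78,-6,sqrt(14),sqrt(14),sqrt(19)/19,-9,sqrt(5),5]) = [-9,-6,sqrt(19)/19,sqrt(19)/19,sqrt(7)/7,sqrt(5),sqrt(14),sqrt(14),5,78]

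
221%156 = 65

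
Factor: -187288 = -1*2^3*41^1*571^1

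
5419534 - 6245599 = -826065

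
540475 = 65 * 8315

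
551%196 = 159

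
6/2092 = 3/1046 ≈ 0.00287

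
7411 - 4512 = 2899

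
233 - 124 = 109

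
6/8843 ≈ 0.000679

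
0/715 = 0 = 0.00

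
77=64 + 13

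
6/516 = 1/86 ≈ 0.0116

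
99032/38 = 2606 + 2/19 ≈ 2606.11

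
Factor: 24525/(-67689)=-1*3^(-1)*5^2*23^(-1)=-25/69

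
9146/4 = 2286 + 1/2 = 2286.50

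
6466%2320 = 1826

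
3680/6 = 1840/3 ≈ 613.33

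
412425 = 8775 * 47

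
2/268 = 1/134 ≈ 0.00746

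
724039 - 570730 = 153309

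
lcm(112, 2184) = 4368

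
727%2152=727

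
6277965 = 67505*93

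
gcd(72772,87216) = 92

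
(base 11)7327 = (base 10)9709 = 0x25ed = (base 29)bfn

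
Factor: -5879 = -1*5879^1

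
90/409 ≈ 0.220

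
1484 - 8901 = -7417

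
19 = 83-64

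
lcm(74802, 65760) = 5984160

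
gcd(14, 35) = 7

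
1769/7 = 252 + 5/7 ≈ 252.71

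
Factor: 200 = 2^3*5^2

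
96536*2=193072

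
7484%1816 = 220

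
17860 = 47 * 380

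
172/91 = 1 + 81/91 ≈ 1.89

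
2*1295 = 2590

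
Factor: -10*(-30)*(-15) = -1*2^2*3^2*5^3 = -4500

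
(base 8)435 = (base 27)af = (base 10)285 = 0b100011101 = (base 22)cl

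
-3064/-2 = 1532 = 1532.00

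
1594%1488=106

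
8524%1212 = 40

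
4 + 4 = 8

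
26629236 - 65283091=-38653855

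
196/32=6 + 1/8 ≈ 6.13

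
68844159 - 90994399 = -22150240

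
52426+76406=128832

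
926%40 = 6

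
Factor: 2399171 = 2399171^1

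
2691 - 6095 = -3404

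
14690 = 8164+6526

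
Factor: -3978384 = -1*2^4*3^1*82883^1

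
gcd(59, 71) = 1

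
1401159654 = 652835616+748324038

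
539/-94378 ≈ -0.00571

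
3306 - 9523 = -6217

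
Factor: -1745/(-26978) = 2^(-1) * 5^1 * 7^(-1) * 41^(-1) * 47^(-1) * 349^1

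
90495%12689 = 1672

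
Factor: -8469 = -1 * 3^2 * 941^1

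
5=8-3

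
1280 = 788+492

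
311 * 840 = 261240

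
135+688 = 823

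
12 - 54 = -42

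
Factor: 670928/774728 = 2^1*19^1*113^ (-1)*857^ (-1)*2207^1 = 83866/96841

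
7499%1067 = 30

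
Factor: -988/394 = -1 * 2^1 * 13^1 * 19^1 * 197^(-1) = -494/197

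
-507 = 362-869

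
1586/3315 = 122/255 ≈ 0.478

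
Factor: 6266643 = 3^1*2088881^1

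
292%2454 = 292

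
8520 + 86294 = 94814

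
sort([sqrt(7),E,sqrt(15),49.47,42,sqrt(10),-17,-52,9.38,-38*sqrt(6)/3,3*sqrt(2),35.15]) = [-52,-38*sqrt(6)/3,-17,sqrt(7),E,sqrt(10),sqrt(15),3*sqrt(2),9.38,35.15,42,49.47]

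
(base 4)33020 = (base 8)1710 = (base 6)4252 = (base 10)968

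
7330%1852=1774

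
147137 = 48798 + 98339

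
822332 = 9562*86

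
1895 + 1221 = 3116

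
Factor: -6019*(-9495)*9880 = 2^3*3^2*5^2*13^2*19^1*211^1*463^1 = 564646001400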